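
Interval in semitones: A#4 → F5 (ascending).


Let's work it out.
Absolute semitone position = octave×12 + chromatic position
A#4: 4×12 + 10 = 58
F5: 5×12 + 5 = 65
Difference = 65 - 58 = 7
= 7 semitones


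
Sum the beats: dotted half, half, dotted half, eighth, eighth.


Step by step:
Beat values:
  dotted half = 3 beats
  half = 2 beats
  dotted half = 3 beats
  eighth = 0.5 beats
  eighth = 0.5 beats
Sum = 3 + 2 + 3 + 0.5 + 0.5
= 9 beats


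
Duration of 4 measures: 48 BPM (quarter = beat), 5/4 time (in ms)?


Let's work it out.
Quarter-note beat duration = 60000 / 48 ms
Beats per measure (5/4) = 5
One measure = 5 × 60000 / 48 = 300000 / 48 ms
4 measures = 4 × 300000 / 48 = 1200000 / 48
= 25000.0 ms


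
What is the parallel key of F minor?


Working:
Parallel keys share the same tonic but differ in mode
F minor → parallel is F major
= F major


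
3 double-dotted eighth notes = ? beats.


Solution.
Base eighth note = 1/2 beats
Dot 1 adds half the previous value: +1/4
Dot 2 adds half the previous value: +1/8
One double-dotted eighth = 1/2 + 1/4 + 1/8 = 7/8
3 of them = 3 × 7/8 = 21/8
= 21/8 beats


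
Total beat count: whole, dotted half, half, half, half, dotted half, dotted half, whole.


Beat values:
  whole = 4 beats
  dotted half = 3 beats
  half = 2 beats
  half = 2 beats
  half = 2 beats
  dotted half = 3 beats
  dotted half = 3 beats
  whole = 4 beats
Sum = 4 + 3 + 2 + 2 + 2 + 3 + 3 + 4
= 23 beats


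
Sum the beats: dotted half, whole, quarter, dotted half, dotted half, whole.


Solution.
Beat values:
  dotted half = 3 beats
  whole = 4 beats
  quarter = 1 beat
  dotted half = 3 beats
  dotted half = 3 beats
  whole = 4 beats
Sum = 3 + 4 + 1 + 3 + 3 + 4
= 18 beats


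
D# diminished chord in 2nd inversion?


Solution.
Root position: D# F# A
2nd inversion: move root and 3rd up an octave
Bass note: A
Notes (bottom to top) = A D# F#


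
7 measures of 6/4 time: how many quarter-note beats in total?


Solution.
Time signature 6/4: the bottom number 4 means the quarter note gets one count
The top number 6 means 6 quarter-note beats per measure
Total = 6 × 7 measures
= 42 quarter-note beats


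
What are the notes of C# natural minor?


Reasoning:
Natural minor scale pattern: W-H-W-W-H-W-W (2-1-2-2-1-2-2 semitones)
Starting from C#:
  C# + 2 semitones → D#
  D# + 1 semitone → E
  E + 2 semitones → F#
  F# + 2 semitones → G#
  G# + 1 semitone → A
  A + 2 semitones → B
  B + 2 semitones → C#
Scale = C# D# E F# G# A B


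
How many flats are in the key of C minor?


Reasoning:
Flat minor keys: A(0), D(1), G(2), C(3), F(4), Bb(5), Eb(6), Ab(7)
C minor has 3 flats
Order of flats: Bb Eb Ab Db Gb Cb Fb → first 3: Bb, Eb, Ab
= 3 flats


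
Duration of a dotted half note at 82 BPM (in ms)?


One quarter-note beat = 60000 / BPM = 60000 / 82 ms
Dotted half note = 3 × quarter note
Duration = 3 × 60000 / 82 = 180000 / 82
= 2195.1 ms


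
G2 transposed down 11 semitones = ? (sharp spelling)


Reasoning:
G2: chromatic position 7 in octave 2 → absolute = 2×12 + 7 = 31
Transpose down 11: 31 - 11 = 20
20 = 1×12 + 8 → G# in octave 1
Result = G#1


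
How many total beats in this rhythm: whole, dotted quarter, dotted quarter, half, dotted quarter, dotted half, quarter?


Let's work it out.
Beat values:
  whole = 4 beats
  dotted quarter = 1.5 beats
  dotted quarter = 1.5 beats
  half = 2 beats
  dotted quarter = 1.5 beats
  dotted half = 3 beats
  quarter = 1 beat
Sum = 4 + 1.5 + 1.5 + 2 + 1.5 + 3 + 1
= 14.5 beats


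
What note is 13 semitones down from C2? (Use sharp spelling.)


C2: chromatic position 0 in octave 2 → absolute = 2×12 + 0 = 24
Transpose down 13: 24 - 13 = 11
11 = 0×12 + 11 → B in octave 0
Result = B0


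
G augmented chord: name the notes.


Reasoning:
Augmented triad = root + major 3rd (4 semitones) + augmented 5th (8 semitones)
A triad on G stacks thirds, so the chord tones use letter names G-B-D
Root: G
Major 3rd above G: B
Augmented 5th above G: D#
Chord = G B D#


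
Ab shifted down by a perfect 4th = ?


Working:
perfect 4th: 4 letter names, 5 semitones
Letter: A - 3 → E
Pitch: Ab - 5 semitones, spelled as an E → Eb
= Eb


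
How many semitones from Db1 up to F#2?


Absolute semitone position = octave×12 + chromatic position
Db1: 1×12 + 1 = 13
F#2: 2×12 + 6 = 30
Difference = 30 - 13 = 17
= 17 semitones


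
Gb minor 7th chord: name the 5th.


Working:
Minor 7th chord = root + minor 3rd + perfect 5th + minor 7th
Seventh chords stack in thirds, so the letter names are G-B-D-F
Root: Gb
Minor 3rd above Gb: Bbb
Perfect 5th above Gb: Db
Minor 7th above Gb: Fb
The 5th = Db


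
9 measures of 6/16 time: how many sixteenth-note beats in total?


Time signature 6/16: the bottom number 16 means the sixteenth note gets one count
The top number 6 means 6 sixteenth-note beats per measure
Total = 6 × 9 measures
= 54 sixteenth-note beats


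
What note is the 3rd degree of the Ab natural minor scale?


Natural minor scale pattern: W-H-W-W-H-W-W (2-1-2-2-1-2-2 semitones)
Starting from Ab:
  Ab + 2 semitones → Bb
  Bb + 1 semitone → Cb
  Cb + 2 semitones → Db
  Db + 2 semitones → Eb
  Eb + 1 semitone → Fb
  Fb + 2 semitones → Gb
  Gb + 2 semitones → Ab
Scale: Ab Bb Cb Db Eb Fb Gb
Degree 3 = Cb


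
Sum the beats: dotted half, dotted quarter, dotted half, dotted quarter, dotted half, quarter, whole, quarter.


Solution.
Beat values:
  dotted half = 3 beats
  dotted quarter = 1.5 beats
  dotted half = 3 beats
  dotted quarter = 1.5 beats
  dotted half = 3 beats
  quarter = 1 beat
  whole = 4 beats
  quarter = 1 beat
Sum = 3 + 1.5 + 3 + 1.5 + 3 + 1 + 4 + 1
= 18 beats


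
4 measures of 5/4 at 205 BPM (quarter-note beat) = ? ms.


Solution.
Quarter-note beat duration = 60000 / 205 ms
Beats per measure (5/4) = 5
One measure = 5 × 60000 / 205 = 300000 / 205 ms
4 measures = 4 × 300000 / 205 = 1200000 / 205
= 5853.7 ms


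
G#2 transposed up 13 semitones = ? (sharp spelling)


G#2: chromatic position 8 in octave 2 → absolute = 2×12 + 8 = 32
Transpose up 13: 32 + 13 = 45
45 = 3×12 + 9 → A in octave 3
Result = A3


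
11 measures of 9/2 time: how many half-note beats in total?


Let's work it out.
Time signature 9/2: the bottom number 2 means the half note gets one count
The top number 9 means 9 half-note beats per measure
Total = 9 × 11 measures
= 99 half-note beats


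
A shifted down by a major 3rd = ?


major 3rd: 3 letter names, 4 semitones
Letter: A - 2 → F
Pitch: A - 4 semitones, spelled as an F → F
= F


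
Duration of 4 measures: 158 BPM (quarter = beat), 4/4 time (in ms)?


Step by step:
Quarter-note beat duration = 60000 / 158 ms
Beats per measure (4/4) = 4
One measure = 4 × 60000 / 158 = 240000 / 158 ms
4 measures = 4 × 240000 / 158 = 960000 / 158
= 6075.9 ms


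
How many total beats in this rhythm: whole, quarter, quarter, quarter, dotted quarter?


Let's work it out.
Beat values:
  whole = 4 beats
  quarter = 1 beat
  quarter = 1 beat
  quarter = 1 beat
  dotted quarter = 1.5 beats
Sum = 4 + 1 + 1 + 1 + 1.5
= 8.5 beats


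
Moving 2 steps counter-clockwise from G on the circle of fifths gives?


Each counter-clockwise step moves down a perfect 5th (= up a perfect 4th)
From G: G → C → F
= F


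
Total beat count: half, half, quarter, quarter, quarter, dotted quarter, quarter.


Solution.
Beat values:
  half = 2 beats
  half = 2 beats
  quarter = 1 beat
  quarter = 1 beat
  quarter = 1 beat
  dotted quarter = 1.5 beats
  quarter = 1 beat
Sum = 2 + 2 + 1 + 1 + 1 + 1.5 + 1
= 9.5 beats


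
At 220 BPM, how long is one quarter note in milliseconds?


One quarter-note beat = 60000 / BPM = 60000 / 220 ms
Duration = 60000 / 220
= 272.7 ms


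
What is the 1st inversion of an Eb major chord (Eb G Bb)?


Root position: Eb G Bb
1st inversion: move root up an octave
Bass note: G
Notes (bottom to top) = G Bb Eb


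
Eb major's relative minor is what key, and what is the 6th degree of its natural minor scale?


The relative minor shares the major's key signature and starts on its 6th degree
6th degree = a major 6th above the tonic; a major 6th above Eb is C
→ relative minor of Eb major is C minor
C natural minor scale: C D Eb F G Ab Bb
= C minor; 6th degree = Ab


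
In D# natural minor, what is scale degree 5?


Solution.
Natural minor scale pattern: W-H-W-W-H-W-W (2-1-2-2-1-2-2 semitones)
Starting from D#:
  D# + 2 semitones → E#
  E# + 1 semitone → F#
  F# + 2 semitones → G#
  G# + 2 semitones → A#
  A# + 1 semitone → B
  B + 2 semitones → C#
  C# + 2 semitones → D#
Scale: D# E# F# G# A# B C#
Degree 5 = A#


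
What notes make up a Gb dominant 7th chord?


Reasoning:
Dominant 7th chord = root + major 3rd + perfect 5th + minor 7th
Seventh chords stack in thirds, so the letter names are G-B-D-F
Root: Gb
Major 3rd above Gb: Bb
Perfect 5th above Gb: Db
Minor 7th above Gb: Fb
Chord = Gb Bb Db Fb


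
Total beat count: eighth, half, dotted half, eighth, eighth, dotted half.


Reasoning:
Beat values:
  eighth = 0.5 beats
  half = 2 beats
  dotted half = 3 beats
  eighth = 0.5 beats
  eighth = 0.5 beats
  dotted half = 3 beats
Sum = 0.5 + 2 + 3 + 0.5 + 0.5 + 3
= 9.5 beats


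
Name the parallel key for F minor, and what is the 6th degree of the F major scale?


Parallel keys share the same tonic but differ in mode
F minor → parallel is F major
F major scale: F G A Bb C D E
= F major; 6th degree = D


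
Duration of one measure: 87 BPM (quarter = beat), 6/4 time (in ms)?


Reasoning:
Quarter-note beat duration = 60000 / 87 ms
Beats per measure (6/4) = 6
One measure = 6 × 60000 / 87 = 360000 / 87 ms
= 4137.9 ms


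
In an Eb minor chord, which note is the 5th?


Minor triad = root + minor 3rd (3 semitones) + perfect 5th (7 semitones)
A triad on Eb stacks thirds, so the chord tones use letter names E-G-B
Root: Eb
Minor 3rd above Eb: Gb
Perfect 5th above Eb: Bb
The 5th = Bb


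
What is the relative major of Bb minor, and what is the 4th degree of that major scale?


Solution.
The relative major shares the key signature and is a minor 3rd above the minor tonic
A minor 3rd above Bb is Db
→ relative major of Bb minor is Db major
Db major scale: Db Eb F Gb Ab Bb C
= Db major; 4th degree = Gb


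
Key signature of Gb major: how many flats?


Step by step:
Flat major keys: C(0), F(1), Bb(2), Eb(3), Ab(4), Db(5), Gb(6), Cb(7)
Gb major has 6 flats
Order of flats: Bb Eb Ab Db Gb Cb Fb → first 6: Bb, Eb, Ab, Db, Gb, Cb
= 6 flats


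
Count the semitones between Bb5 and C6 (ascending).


Working:
Absolute semitone position = octave×12 + chromatic position
Bb5: 5×12 + 10 = 70
C6: 6×12 + 0 = 72
Difference = 72 - 70 = 2
= 2 semitones


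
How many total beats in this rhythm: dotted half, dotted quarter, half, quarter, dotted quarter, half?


Solution.
Beat values:
  dotted half = 3 beats
  dotted quarter = 1.5 beats
  half = 2 beats
  quarter = 1 beat
  dotted quarter = 1.5 beats
  half = 2 beats
Sum = 3 + 1.5 + 2 + 1 + 1.5 + 2
= 11 beats


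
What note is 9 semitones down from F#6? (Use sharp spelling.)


Working:
F#6: chromatic position 6 in octave 6 → absolute = 6×12 + 6 = 78
Transpose down 9: 78 - 9 = 69
69 = 5×12 + 9 → A in octave 5
Result = A5


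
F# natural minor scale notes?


Reasoning:
Natural minor scale pattern: W-H-W-W-H-W-W (2-1-2-2-1-2-2 semitones)
Starting from F#:
  F# + 2 semitones → G#
  G# + 1 semitone → A
  A + 2 semitones → B
  B + 2 semitones → C#
  C# + 1 semitone → D
  D + 2 semitones → E
  E + 2 semitones → F#
Scale = F# G# A B C# D E


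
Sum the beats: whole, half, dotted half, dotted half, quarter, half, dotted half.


Beat values:
  whole = 4 beats
  half = 2 beats
  dotted half = 3 beats
  dotted half = 3 beats
  quarter = 1 beat
  half = 2 beats
  dotted half = 3 beats
Sum = 4 + 2 + 3 + 3 + 1 + 2 + 3
= 18 beats


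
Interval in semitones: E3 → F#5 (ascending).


Working:
Absolute semitone position = octave×12 + chromatic position
E3: 3×12 + 4 = 40
F#5: 5×12 + 6 = 66
Difference = 66 - 40 = 26
= 26 semitones


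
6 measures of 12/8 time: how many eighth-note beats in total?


Step by step:
Time signature 12/8: the bottom number 8 means the eighth note gets one count
The top number 12 means 12 eighth-note beats per measure
Total = 12 × 6 measures
= 72 eighth-note beats


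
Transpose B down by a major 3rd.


Let's work it out.
major 3rd: 3 letter names, 4 semitones
Letter: B - 2 → G
Pitch: B - 4 semitones, spelled as a G → G
= G


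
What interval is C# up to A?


Letter names: C → A spans 6 letter names → a 6th
Semitones: C# → A = 8 half-steps
A 6th of 8 semitones is a minor 6th
= minor 6th


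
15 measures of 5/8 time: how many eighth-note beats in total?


Working:
Time signature 5/8: the bottom number 8 means the eighth note gets one count
The top number 5 means 5 eighth-note beats per measure
Total = 5 × 15 measures
= 75 eighth-note beats


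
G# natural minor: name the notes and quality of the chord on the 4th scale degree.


Reasoning:
G# natural minor scale: G# A# B C# D# E F#
Diatonic triad on degree 4 stacks scale notes 4, 6, 1: C# E G#
C#→E = 3 semitones; C#→G# = 7 semitones → minor triad
= C# E G# (minor)


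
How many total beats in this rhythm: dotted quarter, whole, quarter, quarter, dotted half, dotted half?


Reasoning:
Beat values:
  dotted quarter = 1.5 beats
  whole = 4 beats
  quarter = 1 beat
  quarter = 1 beat
  dotted half = 3 beats
  dotted half = 3 beats
Sum = 1.5 + 4 + 1 + 1 + 3 + 3
= 13.5 beats


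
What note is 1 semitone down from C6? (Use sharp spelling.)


C6: chromatic position 0 in octave 6 → absolute = 6×12 + 0 = 72
Transpose down 1: 72 - 1 = 71
71 = 5×12 + 11 → B in octave 5
Result = B5


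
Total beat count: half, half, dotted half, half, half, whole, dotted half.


Beat values:
  half = 2 beats
  half = 2 beats
  dotted half = 3 beats
  half = 2 beats
  half = 2 beats
  whole = 4 beats
  dotted half = 3 beats
Sum = 2 + 2 + 3 + 2 + 2 + 4 + 3
= 18 beats


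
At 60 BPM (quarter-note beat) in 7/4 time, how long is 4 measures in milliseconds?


Step by step:
Quarter-note beat duration = 60000 / 60 ms
Beats per measure (7/4) = 7
One measure = 7 × 60000 / 60 = 420000 / 60 ms
4 measures = 4 × 420000 / 60 = 1680000 / 60
= 28000.0 ms


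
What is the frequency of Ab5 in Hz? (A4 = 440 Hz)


Step by step:
f = 440 × 2^(n/12) where n = semitones from A4
Ab5: 11 semitones from A4
f = 440 × 2^(11/12)
f = 830.61 Hz


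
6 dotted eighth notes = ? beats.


Reasoning:
Base eighth note = 1/2 beats
Dot 1 adds half the previous value: +1/4
One dotted eighth = 1/2 + 1/4 = 3/4
6 of them = 6 × 3/4 = 9/2
= 9/2 beats


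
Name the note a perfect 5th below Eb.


Reasoning:
A 5th spans 5 letter names, so from E we land on A
A perfect 5th = 7 semitones below Eb
Spell A at that pitch: Ab
= Ab


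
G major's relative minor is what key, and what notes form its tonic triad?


Reasoning:
The relative minor shares the major's key signature and starts on its 6th degree
6th degree = a major 6th above the tonic; a major 6th above G is E
→ relative minor of G major is E minor
Tonic triad of E minor = root + minor 3rd + perfect 5th = E G B
= E minor; triad = E G B


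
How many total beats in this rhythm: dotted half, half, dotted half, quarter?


Working:
Beat values:
  dotted half = 3 beats
  half = 2 beats
  dotted half = 3 beats
  quarter = 1 beat
Sum = 3 + 2 + 3 + 1
= 9 beats


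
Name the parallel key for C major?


Parallel keys share the same tonic but differ in mode
C major → parallel is C minor
= C minor


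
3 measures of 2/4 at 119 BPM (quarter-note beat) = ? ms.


Quarter-note beat duration = 60000 / 119 ms
Beats per measure (2/4) = 2
One measure = 2 × 60000 / 119 = 120000 / 119 ms
3 measures = 3 × 120000 / 119 = 360000 / 119
= 3025.2 ms


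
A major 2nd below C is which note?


A 2nd spans 2 letter names, so from C we land on B
A major 2nd = 2 semitones below C
Spell B at that pitch: Bb
= Bb


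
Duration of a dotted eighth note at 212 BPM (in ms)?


Solution.
One quarter-note beat = 60000 / BPM = 60000 / 212 ms
Dotted eighth note = 3/4 × quarter note
Duration = 3/4 × 60000 / 212 = 45000 / 212
= 212.3 ms


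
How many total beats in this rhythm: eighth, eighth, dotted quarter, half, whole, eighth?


Let's work it out.
Beat values:
  eighth = 0.5 beats
  eighth = 0.5 beats
  dotted quarter = 1.5 beats
  half = 2 beats
  whole = 4 beats
  eighth = 0.5 beats
Sum = 0.5 + 0.5 + 1.5 + 2 + 4 + 0.5
= 9 beats


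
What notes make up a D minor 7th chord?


Working:
Minor 7th chord = root + minor 3rd + perfect 5th + minor 7th
Seventh chords stack in thirds, so the letter names are D-F-A-C
Root: D
Minor 3rd above D: F
Perfect 5th above D: A
Minor 7th above D: C
Chord = D F A C


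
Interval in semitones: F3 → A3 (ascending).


Reasoning:
Absolute semitone position = octave×12 + chromatic position
F3: 3×12 + 5 = 41
A3: 3×12 + 9 = 45
Difference = 45 - 41 = 4
= 4 semitones


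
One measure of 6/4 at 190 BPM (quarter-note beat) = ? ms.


Quarter-note beat duration = 60000 / 190 ms
Beats per measure (6/4) = 6
One measure = 6 × 60000 / 190 = 360000 / 190 ms
= 1894.7 ms


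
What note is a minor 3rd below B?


Solution.
A 3rd spans 3 letter names, so from B we land on G
A minor 3rd = 3 semitones below B
Spell G at that pitch: G#
= G#


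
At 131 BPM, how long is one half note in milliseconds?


Working:
One quarter-note beat = 60000 / BPM = 60000 / 131 ms
Half note = 2 × quarter note
Duration = 2 × 60000 / 131 = 120000 / 131
= 916.0 ms


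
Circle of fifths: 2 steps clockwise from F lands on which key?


Solution.
Each clockwise step on the circle of fifths moves up a perfect 5th
From F: F → C → G
= G


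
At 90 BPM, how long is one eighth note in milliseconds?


Step by step:
One quarter-note beat = 60000 / BPM = 60000 / 90 ms
Eighth note = 1/2 × quarter note
Duration = 1/2 × 60000 / 90 = 30000 / 90
= 333.3 ms


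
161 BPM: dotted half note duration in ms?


One quarter-note beat = 60000 / BPM = 60000 / 161 ms
Dotted half note = 3 × quarter note
Duration = 3 × 60000 / 161 = 180000 / 161
= 1118.0 ms


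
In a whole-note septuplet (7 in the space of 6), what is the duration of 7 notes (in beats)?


Let's work it out.
Septuplet: 7 notes occupy the space of 6 whole notes
Space = 6 × 4 = 24 beats
Each septuplet note = 24 / 7 = 24/7 beats
7 notes = 7 × 24/7 = 24
= 24 beats


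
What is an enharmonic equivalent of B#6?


Let's work it out.
Enharmonic notes sound the same pitch but are spelled with different letter names
B# and C name the same pitch class
Octave numbers change at C, so B#6 = C7
= C7


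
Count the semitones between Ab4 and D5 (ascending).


Absolute semitone position = octave×12 + chromatic position
Ab4: 4×12 + 8 = 56
D5: 5×12 + 2 = 62
Difference = 62 - 56 = 6
= 6 semitones


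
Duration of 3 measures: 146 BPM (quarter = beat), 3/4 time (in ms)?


Solution.
Quarter-note beat duration = 60000 / 146 ms
Beats per measure (3/4) = 3
One measure = 3 × 60000 / 146 = 180000 / 146 ms
3 measures = 3 × 180000 / 146 = 540000 / 146
= 3698.6 ms


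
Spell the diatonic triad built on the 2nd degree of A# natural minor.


Step by step:
A# natural minor scale: A# B# C# D# E# F# G#
Diatonic triad on degree 2 stacks scale notes 2, 4, 6: B# D# F#
B#→D# = 3 semitones; B#→F# = 6 semitones → diminished triad
= B# D# F# (diminished)


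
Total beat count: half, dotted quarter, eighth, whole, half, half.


Beat values:
  half = 2 beats
  dotted quarter = 1.5 beats
  eighth = 0.5 beats
  whole = 4 beats
  half = 2 beats
  half = 2 beats
Sum = 2 + 1.5 + 0.5 + 4 + 2 + 2
= 12 beats


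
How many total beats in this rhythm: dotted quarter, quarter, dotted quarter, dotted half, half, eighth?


Solution.
Beat values:
  dotted quarter = 1.5 beats
  quarter = 1 beat
  dotted quarter = 1.5 beats
  dotted half = 3 beats
  half = 2 beats
  eighth = 0.5 beats
Sum = 1.5 + 1 + 1.5 + 3 + 2 + 0.5
= 9.5 beats


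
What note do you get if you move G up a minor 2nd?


Solution.
minor 2nd: 2 letter names, 1 semitones
Letter: G + 1 → A
Pitch: G + 1 semitones, spelled as an A → Ab
= Ab


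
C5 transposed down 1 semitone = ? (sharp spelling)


Let's work it out.
C5: chromatic position 0 in octave 5 → absolute = 5×12 + 0 = 60
Transpose down 1: 60 - 1 = 59
59 = 4×12 + 11 → B in octave 4
Result = B4


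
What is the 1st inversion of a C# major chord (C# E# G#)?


Let's work it out.
Root position: C# E# G#
1st inversion: move root up an octave
Bass note: E#
Notes (bottom to top) = E# G# C#


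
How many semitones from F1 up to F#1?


Step by step:
Absolute semitone position = octave×12 + chromatic position
F1: 1×12 + 5 = 17
F#1: 1×12 + 6 = 18
Difference = 18 - 17 = 1
= 1 semitone


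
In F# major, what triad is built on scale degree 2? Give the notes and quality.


Reasoning:
F# major scale: F# G# A# B C# D# E#
Diatonic triad on degree 2 stacks scale notes 2, 4, 6: G# B D#
G#→B = 3 semitones; G#→D# = 7 semitones → minor triad
= G# B D# (minor)


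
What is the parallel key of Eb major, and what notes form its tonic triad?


Working:
Parallel keys share the same tonic but differ in mode
Eb major → parallel is Eb minor
Tonic triad of Eb minor = Eb Gb Bb
= Eb minor; triad = Eb Gb Bb


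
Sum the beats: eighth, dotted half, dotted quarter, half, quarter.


Let's work it out.
Beat values:
  eighth = 0.5 beats
  dotted half = 3 beats
  dotted quarter = 1.5 beats
  half = 2 beats
  quarter = 1 beat
Sum = 0.5 + 3 + 1.5 + 2 + 1
= 8 beats


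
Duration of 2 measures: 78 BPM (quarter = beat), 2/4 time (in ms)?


Reasoning:
Quarter-note beat duration = 60000 / 78 ms
Beats per measure (2/4) = 2
One measure = 2 × 60000 / 78 = 120000 / 78 ms
2 measures = 2 × 120000 / 78 = 240000 / 78
= 3076.9 ms


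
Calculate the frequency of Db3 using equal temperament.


Step by step:
f = 440 × 2^(n/12) where n = semitones from A4
Db3: -20 semitones from A4
f = 440 × 2^(-20/12)
f = 138.59 Hz


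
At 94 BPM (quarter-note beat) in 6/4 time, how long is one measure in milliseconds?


Solution.
Quarter-note beat duration = 60000 / 94 ms
Beats per measure (6/4) = 6
One measure = 6 × 60000 / 94 = 360000 / 94 ms
= 3829.8 ms


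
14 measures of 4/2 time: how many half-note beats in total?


Solution.
Time signature 4/2: the bottom number 2 means the half note gets one count
The top number 4 means 4 half-note beats per measure
Total = 4 × 14 measures
= 56 half-note beats


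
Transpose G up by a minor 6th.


Working:
minor 6th: 6 letter names, 8 semitones
Letter: G + 5 → E
Pitch: G + 8 semitones, spelled as an E → Eb
= Eb


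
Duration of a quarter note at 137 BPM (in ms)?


Solution.
One quarter-note beat = 60000 / BPM = 60000 / 137 ms
Duration = 60000 / 137
= 438.0 ms


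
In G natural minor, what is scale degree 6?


Natural minor scale pattern: W-H-W-W-H-W-W (2-1-2-2-1-2-2 semitones)
Starting from G:
  G + 2 semitones → A
  A + 1 semitone → Bb
  Bb + 2 semitones → C
  C + 2 semitones → D
  D + 1 semitone → Eb
  Eb + 2 semitones → F
  F + 2 semitones → G
Scale: G A Bb C D Eb F
Degree 6 = Eb


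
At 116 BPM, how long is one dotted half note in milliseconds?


Reasoning:
One quarter-note beat = 60000 / BPM = 60000 / 116 ms
Dotted half note = 3 × quarter note
Duration = 3 × 60000 / 116 = 180000 / 116
= 1551.7 ms


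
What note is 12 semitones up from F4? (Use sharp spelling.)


Step by step:
F4: chromatic position 5 in octave 4 → absolute = 4×12 + 5 = 53
Transpose up 12: 53 + 12 = 65
65 = 5×12 + 5 → F in octave 5
Result = F5


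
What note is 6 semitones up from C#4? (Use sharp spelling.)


C#4: chromatic position 1 in octave 4 → absolute = 4×12 + 1 = 49
Transpose up 6: 49 + 6 = 55
55 = 4×12 + 7 → G in octave 4
Result = G4


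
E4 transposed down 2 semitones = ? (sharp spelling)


Let's work it out.
E4: chromatic position 4 in octave 4 → absolute = 4×12 + 4 = 52
Transpose down 2: 52 - 2 = 50
50 = 4×12 + 2 → D in octave 4
Result = D4


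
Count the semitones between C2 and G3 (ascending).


Step by step:
Absolute semitone position = octave×12 + chromatic position
C2: 2×12 + 0 = 24
G3: 3×12 + 7 = 43
Difference = 43 - 24 = 19
= 19 semitones


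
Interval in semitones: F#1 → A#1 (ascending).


Let's work it out.
Absolute semitone position = octave×12 + chromatic position
F#1: 1×12 + 6 = 18
A#1: 1×12 + 10 = 22
Difference = 22 - 18 = 4
= 4 semitones


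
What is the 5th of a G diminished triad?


Diminished triad = root + minor 3rd (3 semitones) + diminished 5th (6 semitones)
A triad on G stacks thirds, so the chord tones use letter names G-B-D
Root: G
Minor 3rd above G: Bb
Diminished 5th above G: Db
The 5th = Db


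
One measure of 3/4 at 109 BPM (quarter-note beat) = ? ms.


Step by step:
Quarter-note beat duration = 60000 / 109 ms
Beats per measure (3/4) = 3
One measure = 3 × 60000 / 109 = 180000 / 109 ms
= 1651.4 ms


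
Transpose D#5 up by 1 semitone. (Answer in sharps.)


D#5: chromatic position 3 in octave 5 → absolute = 5×12 + 3 = 63
Transpose up 1: 63 + 1 = 64
64 = 5×12 + 4 → E in octave 5
Result = E5


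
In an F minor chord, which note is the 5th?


Step by step:
Minor triad = root + minor 3rd (3 semitones) + perfect 5th (7 semitones)
A triad on F stacks thirds, so the chord tones use letter names F-A-C
Root: F
Minor 3rd above F: Ab
Perfect 5th above F: C
The 5th = C


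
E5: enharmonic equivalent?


Solution.
Enharmonic notes sound the same pitch but are spelled with different letter names
E and D## name the same pitch class
= D##5


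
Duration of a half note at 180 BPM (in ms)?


One quarter-note beat = 60000 / BPM = 60000 / 180 ms
Half note = 2 × quarter note
Duration = 2 × 60000 / 180 = 120000 / 180
= 666.7 ms


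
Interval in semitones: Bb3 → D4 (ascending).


Reasoning:
Absolute semitone position = octave×12 + chromatic position
Bb3: 3×12 + 10 = 46
D4: 4×12 + 2 = 50
Difference = 50 - 46 = 4
= 4 semitones


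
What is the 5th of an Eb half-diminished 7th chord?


Let's work it out.
Half-diminished 7th chord = root + minor 3rd + diminished 5th + minor 7th
Seventh chords stack in thirds, so the letter names are E-G-B-D
Root: Eb
Minor 3rd above Eb: Gb
Diminished 5th above Eb: Bbb
Minor 7th above Eb: Db
The 5th = Bbb


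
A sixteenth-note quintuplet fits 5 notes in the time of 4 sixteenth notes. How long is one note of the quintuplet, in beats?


Solution.
Quintuplet: 5 notes occupy the space of 4 sixteenth notes
Space = 4 × 1/4 = 1 beat
Each quintuplet note = 1 / 5 = 1/5 beats
= 1/5 beats


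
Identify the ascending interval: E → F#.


Letter names: E → F spans 2 letter names → a 2nd
Semitones: E → F# = 2 half-steps
A 2nd of 2 semitones is a major 2nd
= major 2nd


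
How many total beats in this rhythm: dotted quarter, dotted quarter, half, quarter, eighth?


Reasoning:
Beat values:
  dotted quarter = 1.5 beats
  dotted quarter = 1.5 beats
  half = 2 beats
  quarter = 1 beat
  eighth = 0.5 beats
Sum = 1.5 + 1.5 + 2 + 1 + 0.5
= 6.5 beats


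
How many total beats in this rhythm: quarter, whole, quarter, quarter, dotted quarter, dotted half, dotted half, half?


Let's work it out.
Beat values:
  quarter = 1 beat
  whole = 4 beats
  quarter = 1 beat
  quarter = 1 beat
  dotted quarter = 1.5 beats
  dotted half = 3 beats
  dotted half = 3 beats
  half = 2 beats
Sum = 1 + 4 + 1 + 1 + 1.5 + 3 + 3 + 2
= 16.5 beats


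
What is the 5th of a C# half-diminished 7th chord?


Half-diminished 7th chord = root + minor 3rd + diminished 5th + minor 7th
Seventh chords stack in thirds, so the letter names are C-E-G-B
Root: C#
Minor 3rd above C#: E
Diminished 5th above C#: G
Minor 7th above C#: B
The 5th = G


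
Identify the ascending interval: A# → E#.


Let's work it out.
Letter names: A → E spans 5 letter names → a 5th
Semitones: A# → E# = 7 half-steps
A 5th of 7 semitones is a perfect 5th
= perfect 5th


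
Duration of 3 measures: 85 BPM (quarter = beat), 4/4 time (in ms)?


Quarter-note beat duration = 60000 / 85 ms
Beats per measure (4/4) = 4
One measure = 4 × 60000 / 85 = 240000 / 85 ms
3 measures = 3 × 240000 / 85 = 720000 / 85
= 8470.6 ms


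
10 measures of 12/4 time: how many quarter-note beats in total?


Time signature 12/4: the bottom number 4 means the quarter note gets one count
The top number 12 means 12 quarter-note beats per measure
Total = 12 × 10 measures
= 120 quarter-note beats


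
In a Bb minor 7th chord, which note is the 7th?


Let's work it out.
Minor 7th chord = root + minor 3rd + perfect 5th + minor 7th
Seventh chords stack in thirds, so the letter names are B-D-F-A
Root: Bb
Minor 3rd above Bb: Db
Perfect 5th above Bb: F
Minor 7th above Bb: Ab
The 7th = Ab


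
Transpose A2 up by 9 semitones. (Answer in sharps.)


Reasoning:
A2: chromatic position 9 in octave 2 → absolute = 2×12 + 9 = 33
Transpose up 9: 33 + 9 = 42
42 = 3×12 + 6 → F# in octave 3
Result = F#3


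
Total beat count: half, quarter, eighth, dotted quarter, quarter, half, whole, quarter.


Solution.
Beat values:
  half = 2 beats
  quarter = 1 beat
  eighth = 0.5 beats
  dotted quarter = 1.5 beats
  quarter = 1 beat
  half = 2 beats
  whole = 4 beats
  quarter = 1 beat
Sum = 2 + 1 + 0.5 + 1.5 + 1 + 2 + 4 + 1
= 13 beats


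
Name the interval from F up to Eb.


Letter names: F → E spans 7 letter names → a 7th
Semitones: F → Eb = 10 half-steps
A 7th of 10 semitones is a minor 7th
= minor 7th


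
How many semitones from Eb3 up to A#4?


Step by step:
Absolute semitone position = octave×12 + chromatic position
Eb3: 3×12 + 3 = 39
A#4: 4×12 + 10 = 58
Difference = 58 - 39 = 19
= 19 semitones


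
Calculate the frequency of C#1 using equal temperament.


Reasoning:
f = 440 × 2^(n/12) where n = semitones from A4
C#1: -44 semitones from A4
f = 440 × 2^(-44/12)
f = 34.65 Hz


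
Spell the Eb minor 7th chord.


Step by step:
Minor 7th chord = root + minor 3rd + perfect 5th + minor 7th
Seventh chords stack in thirds, so the letter names are E-G-B-D
Root: Eb
Minor 3rd above Eb: Gb
Perfect 5th above Eb: Bb
Minor 7th above Eb: Db
Chord = Eb Gb Bb Db


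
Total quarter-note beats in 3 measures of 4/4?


Time signature 4/4: the bottom number 4 means the quarter note gets one count
The top number 4 means 4 quarter-note beats per measure
Total = 4 × 3 measures
= 12 quarter-note beats


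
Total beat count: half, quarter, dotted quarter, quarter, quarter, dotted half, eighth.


Working:
Beat values:
  half = 2 beats
  quarter = 1 beat
  dotted quarter = 1.5 beats
  quarter = 1 beat
  quarter = 1 beat
  dotted half = 3 beats
  eighth = 0.5 beats
Sum = 2 + 1 + 1.5 + 1 + 1 + 3 + 0.5
= 10 beats


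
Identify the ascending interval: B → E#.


Letter names: B → E spans 4 letter names → a 4th
Semitones: B → E# = 6 half-steps
A 4th of 6 semitones is an augmented 4th
= augmented 4th


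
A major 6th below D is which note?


Working:
A 6th spans 6 letter names, so from D we land on F
A major 6th = 9 semitones below D
Spell F at that pitch: F
= F


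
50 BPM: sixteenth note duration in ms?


One quarter-note beat = 60000 / BPM = 60000 / 50 ms
Sixteenth note = 1/4 × quarter note
Duration = 1/4 × 60000 / 50 = 15000 / 50
= 300.0 ms


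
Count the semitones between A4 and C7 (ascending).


Working:
Absolute semitone position = octave×12 + chromatic position
A4: 4×12 + 9 = 57
C7: 7×12 + 0 = 84
Difference = 84 - 57 = 27
= 27 semitones


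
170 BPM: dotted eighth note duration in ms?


One quarter-note beat = 60000 / BPM = 60000 / 170 ms
Dotted eighth note = 3/4 × quarter note
Duration = 3/4 × 60000 / 170 = 45000 / 170
= 264.7 ms


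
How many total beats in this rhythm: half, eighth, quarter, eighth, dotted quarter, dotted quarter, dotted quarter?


Working:
Beat values:
  half = 2 beats
  eighth = 0.5 beats
  quarter = 1 beat
  eighth = 0.5 beats
  dotted quarter = 1.5 beats
  dotted quarter = 1.5 beats
  dotted quarter = 1.5 beats
Sum = 2 + 0.5 + 1 + 0.5 + 1.5 + 1.5 + 1.5
= 8.5 beats


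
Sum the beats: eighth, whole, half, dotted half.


Beat values:
  eighth = 0.5 beats
  whole = 4 beats
  half = 2 beats
  dotted half = 3 beats
Sum = 0.5 + 4 + 2 + 3
= 9.5 beats


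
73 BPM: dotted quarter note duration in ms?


Step by step:
One quarter-note beat = 60000 / BPM = 60000 / 73 ms
Dotted quarter note = 3/2 × quarter note
Duration = 3/2 × 60000 / 73 = 90000 / 73
= 1232.9 ms


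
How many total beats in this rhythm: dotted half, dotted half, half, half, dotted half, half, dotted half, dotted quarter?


Let's work it out.
Beat values:
  dotted half = 3 beats
  dotted half = 3 beats
  half = 2 beats
  half = 2 beats
  dotted half = 3 beats
  half = 2 beats
  dotted half = 3 beats
  dotted quarter = 1.5 beats
Sum = 3 + 3 + 2 + 2 + 3 + 2 + 3 + 1.5
= 19.5 beats


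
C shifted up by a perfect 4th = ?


Working:
perfect 4th: 4 letter names, 5 semitones
Letter: C + 3 → F
Pitch: C + 5 semitones, spelled as an F → F
= F


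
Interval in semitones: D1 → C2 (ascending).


Absolute semitone position = octave×12 + chromatic position
D1: 1×12 + 2 = 14
C2: 2×12 + 0 = 24
Difference = 24 - 14 = 10
= 10 semitones


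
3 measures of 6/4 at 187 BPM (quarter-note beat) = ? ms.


Solution.
Quarter-note beat duration = 60000 / 187 ms
Beats per measure (6/4) = 6
One measure = 6 × 60000 / 187 = 360000 / 187 ms
3 measures = 3 × 360000 / 187 = 1080000 / 187
= 5775.4 ms


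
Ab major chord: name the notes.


Step by step:
Major triad = root + major 3rd (4 semitones) + perfect 5th (7 semitones)
A triad on Ab stacks thirds, so the chord tones use letter names A-C-E
Root: Ab
Major 3rd above Ab: C
Perfect 5th above Ab: Eb
Chord = Ab C Eb


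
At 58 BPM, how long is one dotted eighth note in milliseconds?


Step by step:
One quarter-note beat = 60000 / BPM = 60000 / 58 ms
Dotted eighth note = 3/4 × quarter note
Duration = 3/4 × 60000 / 58 = 45000 / 58
= 775.9 ms


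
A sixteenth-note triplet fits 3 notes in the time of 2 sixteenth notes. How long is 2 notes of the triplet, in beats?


Reasoning:
Triplet: 3 notes occupy the space of 2 sixteenth notes
Space = 2 × 1/4 = 1/2 beats
Each triplet note = 1/2 / 3 = 1/6 beats
2 notes = 2 × 1/6 = 1/3
= 1/3 beats


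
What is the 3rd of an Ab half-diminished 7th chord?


Step by step:
Half-diminished 7th chord = root + minor 3rd + diminished 5th + minor 7th
Seventh chords stack in thirds, so the letter names are A-C-E-G
Root: Ab
Minor 3rd above Ab: Cb
Diminished 5th above Ab: Ebb
Minor 7th above Ab: Gb
The 3rd = Cb


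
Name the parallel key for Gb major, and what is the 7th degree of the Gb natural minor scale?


Working:
Parallel keys share the same tonic but differ in mode
Gb major → parallel is Gb minor
Gb natural minor scale: Gb Ab Bbb Cb Db Ebb Fb
= Gb minor; 7th degree = Fb


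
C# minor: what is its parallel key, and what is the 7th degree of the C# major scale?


Step by step:
Parallel keys share the same tonic but differ in mode
C# minor → parallel is C# major
C# major scale: C# D# E# F# G# A# B#
= C# major; 7th degree = B#


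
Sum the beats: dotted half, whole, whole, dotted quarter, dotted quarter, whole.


Beat values:
  dotted half = 3 beats
  whole = 4 beats
  whole = 4 beats
  dotted quarter = 1.5 beats
  dotted quarter = 1.5 beats
  whole = 4 beats
Sum = 3 + 4 + 4 + 1.5 + 1.5 + 4
= 18 beats


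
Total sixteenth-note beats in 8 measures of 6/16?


Step by step:
Time signature 6/16: the bottom number 16 means the sixteenth note gets one count
The top number 6 means 6 sixteenth-note beats per measure
Total = 6 × 8 measures
= 48 sixteenth-note beats


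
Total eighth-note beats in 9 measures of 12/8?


Solution.
Time signature 12/8: the bottom number 8 means the eighth note gets one count
The top number 12 means 12 eighth-note beats per measure
Total = 12 × 9 measures
= 108 eighth-note beats


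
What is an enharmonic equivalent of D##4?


Solution.
Enharmonic notes sound the same pitch but are spelled with different letter names
D## and E name the same pitch class
= E4


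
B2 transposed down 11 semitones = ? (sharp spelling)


Working:
B2: chromatic position 11 in octave 2 → absolute = 2×12 + 11 = 35
Transpose down 11: 35 - 11 = 24
24 = 2×12 + 0 → C in octave 2
Result = C2


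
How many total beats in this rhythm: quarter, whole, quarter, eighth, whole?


Working:
Beat values:
  quarter = 1 beat
  whole = 4 beats
  quarter = 1 beat
  eighth = 0.5 beats
  whole = 4 beats
Sum = 1 + 4 + 1 + 0.5 + 4
= 10.5 beats


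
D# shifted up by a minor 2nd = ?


Reasoning:
minor 2nd: 2 letter names, 1 semitones
Letter: D + 1 → E
Pitch: D# + 1 semitones, spelled as an E → E
= E


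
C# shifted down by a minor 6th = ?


Working:
minor 6th: 6 letter names, 8 semitones
Letter: C - 5 → E
Pitch: C# - 8 semitones, spelled as an E → E#
= E#


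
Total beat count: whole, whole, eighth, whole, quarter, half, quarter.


Reasoning:
Beat values:
  whole = 4 beats
  whole = 4 beats
  eighth = 0.5 beats
  whole = 4 beats
  quarter = 1 beat
  half = 2 beats
  quarter = 1 beat
Sum = 4 + 4 + 0.5 + 4 + 1 + 2 + 1
= 16.5 beats


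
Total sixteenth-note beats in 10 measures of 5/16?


Time signature 5/16: the bottom number 16 means the sixteenth note gets one count
The top number 5 means 5 sixteenth-note beats per measure
Total = 5 × 10 measures
= 50 sixteenth-note beats


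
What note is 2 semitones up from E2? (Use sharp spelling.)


Reasoning:
E2: chromatic position 4 in octave 2 → absolute = 2×12 + 4 = 28
Transpose up 2: 28 + 2 = 30
30 = 2×12 + 6 → F# in octave 2
Result = F#2


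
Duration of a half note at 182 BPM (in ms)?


One quarter-note beat = 60000 / BPM = 60000 / 182 ms
Half note = 2 × quarter note
Duration = 2 × 60000 / 182 = 120000 / 182
= 659.3 ms


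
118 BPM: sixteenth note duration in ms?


One quarter-note beat = 60000 / BPM = 60000 / 118 ms
Sixteenth note = 1/4 × quarter note
Duration = 1/4 × 60000 / 118 = 15000 / 118
= 127.1 ms


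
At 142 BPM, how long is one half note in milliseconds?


Reasoning:
One quarter-note beat = 60000 / BPM = 60000 / 142 ms
Half note = 2 × quarter note
Duration = 2 × 60000 / 142 = 120000 / 142
= 845.1 ms


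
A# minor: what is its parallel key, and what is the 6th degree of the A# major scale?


Step by step:
Parallel keys share the same tonic but differ in mode
A# minor → parallel is A# major
A# major scale: A# B# C## D# E# F## G##
= A# major; 6th degree = F##


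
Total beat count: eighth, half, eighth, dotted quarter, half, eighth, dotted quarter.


Let's work it out.
Beat values:
  eighth = 0.5 beats
  half = 2 beats
  eighth = 0.5 beats
  dotted quarter = 1.5 beats
  half = 2 beats
  eighth = 0.5 beats
  dotted quarter = 1.5 beats
Sum = 0.5 + 2 + 0.5 + 1.5 + 2 + 0.5 + 1.5
= 8.5 beats


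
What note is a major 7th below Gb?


A 7th spans 7 letter names, so from G we land on A
A major 7th = 11 semitones below Gb
Spell A at that pitch: Abb
= Abb


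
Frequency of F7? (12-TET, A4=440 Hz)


Working:
f = 440 × 2^(n/12) where n = semitones from A4
F7: 32 semitones from A4
f = 440 × 2^(32/12)
f = 2793.83 Hz


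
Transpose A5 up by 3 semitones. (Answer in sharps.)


Let's work it out.
A5: chromatic position 9 in octave 5 → absolute = 5×12 + 9 = 69
Transpose up 3: 69 + 3 = 72
72 = 6×12 + 0 → C in octave 6
Result = C6
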